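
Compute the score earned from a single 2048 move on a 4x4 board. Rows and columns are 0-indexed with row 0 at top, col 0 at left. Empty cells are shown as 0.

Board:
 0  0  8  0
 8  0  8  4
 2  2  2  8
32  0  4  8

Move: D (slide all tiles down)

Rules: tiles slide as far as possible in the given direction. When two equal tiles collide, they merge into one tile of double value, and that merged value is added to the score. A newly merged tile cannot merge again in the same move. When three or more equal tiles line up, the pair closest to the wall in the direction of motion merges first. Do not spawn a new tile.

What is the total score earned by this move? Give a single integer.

Slide down:
col 0: [0, 8, 2, 32] -> [0, 8, 2, 32]  score +0 (running 0)
col 1: [0, 0, 2, 0] -> [0, 0, 0, 2]  score +0 (running 0)
col 2: [8, 8, 2, 4] -> [0, 16, 2, 4]  score +16 (running 16)
col 3: [0, 4, 8, 8] -> [0, 0, 4, 16]  score +16 (running 32)
Board after move:
 0  0  0  0
 8  0 16  0
 2  0  2  4
32  2  4 16

Answer: 32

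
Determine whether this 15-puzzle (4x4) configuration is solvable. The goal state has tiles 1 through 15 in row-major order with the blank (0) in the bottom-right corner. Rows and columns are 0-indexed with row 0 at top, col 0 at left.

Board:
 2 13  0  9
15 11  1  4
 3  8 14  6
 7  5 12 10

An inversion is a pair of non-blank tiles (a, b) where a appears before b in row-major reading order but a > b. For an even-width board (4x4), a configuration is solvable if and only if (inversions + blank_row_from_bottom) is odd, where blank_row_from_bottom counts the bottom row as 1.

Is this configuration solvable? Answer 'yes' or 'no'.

Inversions: 50
Blank is in row 0 (0-indexed from top), which is row 4 counting from the bottom (bottom = 1).
50 + 4 = 54, which is even, so the puzzle is not solvable.

Answer: no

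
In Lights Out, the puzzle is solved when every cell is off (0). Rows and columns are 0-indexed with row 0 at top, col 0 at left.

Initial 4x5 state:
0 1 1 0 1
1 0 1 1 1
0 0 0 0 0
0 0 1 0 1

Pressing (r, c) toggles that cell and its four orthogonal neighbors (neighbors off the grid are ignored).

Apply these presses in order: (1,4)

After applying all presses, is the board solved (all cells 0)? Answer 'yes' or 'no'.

Answer: no

Derivation:
After press 1 at (1,4):
0 1 1 0 0
1 0 1 0 0
0 0 0 0 1
0 0 1 0 1

Lights still on: 7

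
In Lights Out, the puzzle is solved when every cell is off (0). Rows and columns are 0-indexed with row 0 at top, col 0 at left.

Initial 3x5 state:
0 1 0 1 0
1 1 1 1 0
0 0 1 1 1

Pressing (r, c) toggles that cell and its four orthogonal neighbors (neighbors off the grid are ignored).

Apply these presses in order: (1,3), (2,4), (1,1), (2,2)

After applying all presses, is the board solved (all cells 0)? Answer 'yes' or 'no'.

Answer: yes

Derivation:
After press 1 at (1,3):
0 1 0 0 0
1 1 0 0 1
0 0 1 0 1

After press 2 at (2,4):
0 1 0 0 0
1 1 0 0 0
0 0 1 1 0

After press 3 at (1,1):
0 0 0 0 0
0 0 1 0 0
0 1 1 1 0

After press 4 at (2,2):
0 0 0 0 0
0 0 0 0 0
0 0 0 0 0

Lights still on: 0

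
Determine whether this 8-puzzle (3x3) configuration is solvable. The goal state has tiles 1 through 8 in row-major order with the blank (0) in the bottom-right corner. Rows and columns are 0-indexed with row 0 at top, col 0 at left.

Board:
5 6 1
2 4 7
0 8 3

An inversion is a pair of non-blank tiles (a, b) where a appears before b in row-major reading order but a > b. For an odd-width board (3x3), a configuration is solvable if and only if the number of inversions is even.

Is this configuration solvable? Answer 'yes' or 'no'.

Inversions (pairs i<j in row-major order where tile[i] > tile[j] > 0): 11
11 is odd, so the puzzle is not solvable.

Answer: no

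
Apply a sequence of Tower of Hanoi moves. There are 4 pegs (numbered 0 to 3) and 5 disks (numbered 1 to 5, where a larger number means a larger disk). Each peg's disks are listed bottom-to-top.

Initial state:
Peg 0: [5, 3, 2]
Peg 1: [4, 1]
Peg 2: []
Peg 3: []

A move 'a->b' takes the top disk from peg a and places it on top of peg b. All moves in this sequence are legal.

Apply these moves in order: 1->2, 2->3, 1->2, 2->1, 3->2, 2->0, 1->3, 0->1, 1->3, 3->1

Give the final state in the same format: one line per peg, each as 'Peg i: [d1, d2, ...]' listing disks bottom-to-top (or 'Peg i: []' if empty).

Answer: Peg 0: [5, 3, 2]
Peg 1: [1]
Peg 2: []
Peg 3: [4]

Derivation:
After move 1 (1->2):
Peg 0: [5, 3, 2]
Peg 1: [4]
Peg 2: [1]
Peg 3: []

After move 2 (2->3):
Peg 0: [5, 3, 2]
Peg 1: [4]
Peg 2: []
Peg 3: [1]

After move 3 (1->2):
Peg 0: [5, 3, 2]
Peg 1: []
Peg 2: [4]
Peg 3: [1]

After move 4 (2->1):
Peg 0: [5, 3, 2]
Peg 1: [4]
Peg 2: []
Peg 3: [1]

After move 5 (3->2):
Peg 0: [5, 3, 2]
Peg 1: [4]
Peg 2: [1]
Peg 3: []

After move 6 (2->0):
Peg 0: [5, 3, 2, 1]
Peg 1: [4]
Peg 2: []
Peg 3: []

After move 7 (1->3):
Peg 0: [5, 3, 2, 1]
Peg 1: []
Peg 2: []
Peg 3: [4]

After move 8 (0->1):
Peg 0: [5, 3, 2]
Peg 1: [1]
Peg 2: []
Peg 3: [4]

After move 9 (1->3):
Peg 0: [5, 3, 2]
Peg 1: []
Peg 2: []
Peg 3: [4, 1]

After move 10 (3->1):
Peg 0: [5, 3, 2]
Peg 1: [1]
Peg 2: []
Peg 3: [4]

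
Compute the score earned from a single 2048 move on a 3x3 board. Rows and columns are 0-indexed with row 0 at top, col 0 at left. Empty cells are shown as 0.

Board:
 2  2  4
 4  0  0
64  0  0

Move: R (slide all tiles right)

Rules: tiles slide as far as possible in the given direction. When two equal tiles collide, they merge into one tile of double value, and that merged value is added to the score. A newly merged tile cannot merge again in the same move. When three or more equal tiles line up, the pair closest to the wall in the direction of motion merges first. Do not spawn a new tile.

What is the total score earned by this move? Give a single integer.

Slide right:
row 0: [2, 2, 4] -> [0, 4, 4]  score +4 (running 4)
row 1: [4, 0, 0] -> [0, 0, 4]  score +0 (running 4)
row 2: [64, 0, 0] -> [0, 0, 64]  score +0 (running 4)
Board after move:
 0  4  4
 0  0  4
 0  0 64

Answer: 4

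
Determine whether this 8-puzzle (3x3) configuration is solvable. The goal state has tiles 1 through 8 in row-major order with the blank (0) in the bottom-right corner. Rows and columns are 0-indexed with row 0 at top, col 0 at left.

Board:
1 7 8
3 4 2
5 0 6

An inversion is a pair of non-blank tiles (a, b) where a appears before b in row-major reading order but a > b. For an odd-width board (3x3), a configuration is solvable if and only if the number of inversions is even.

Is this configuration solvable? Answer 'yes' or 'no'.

Answer: yes

Derivation:
Inversions (pairs i<j in row-major order where tile[i] > tile[j] > 0): 12
12 is even, so the puzzle is solvable.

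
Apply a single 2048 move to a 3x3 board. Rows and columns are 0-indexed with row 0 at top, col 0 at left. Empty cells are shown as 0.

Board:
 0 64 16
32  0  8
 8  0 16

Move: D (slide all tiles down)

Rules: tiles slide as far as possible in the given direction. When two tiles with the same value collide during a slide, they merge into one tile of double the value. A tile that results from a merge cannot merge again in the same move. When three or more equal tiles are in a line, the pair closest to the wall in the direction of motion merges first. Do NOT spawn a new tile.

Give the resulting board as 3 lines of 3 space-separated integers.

Slide down:
col 0: [0, 32, 8] -> [0, 32, 8]
col 1: [64, 0, 0] -> [0, 0, 64]
col 2: [16, 8, 16] -> [16, 8, 16]

Answer:  0  0 16
32  0  8
 8 64 16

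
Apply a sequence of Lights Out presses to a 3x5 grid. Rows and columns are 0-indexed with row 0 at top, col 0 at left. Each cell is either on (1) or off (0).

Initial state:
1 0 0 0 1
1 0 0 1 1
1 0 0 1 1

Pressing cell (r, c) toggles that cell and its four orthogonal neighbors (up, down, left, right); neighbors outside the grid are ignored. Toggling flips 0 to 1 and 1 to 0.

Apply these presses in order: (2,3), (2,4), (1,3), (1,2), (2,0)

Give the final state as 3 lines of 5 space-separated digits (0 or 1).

After press 1 at (2,3):
1 0 0 0 1
1 0 0 0 1
1 0 1 0 0

After press 2 at (2,4):
1 0 0 0 1
1 0 0 0 0
1 0 1 1 1

After press 3 at (1,3):
1 0 0 1 1
1 0 1 1 1
1 0 1 0 1

After press 4 at (1,2):
1 0 1 1 1
1 1 0 0 1
1 0 0 0 1

After press 5 at (2,0):
1 0 1 1 1
0 1 0 0 1
0 1 0 0 1

Answer: 1 0 1 1 1
0 1 0 0 1
0 1 0 0 1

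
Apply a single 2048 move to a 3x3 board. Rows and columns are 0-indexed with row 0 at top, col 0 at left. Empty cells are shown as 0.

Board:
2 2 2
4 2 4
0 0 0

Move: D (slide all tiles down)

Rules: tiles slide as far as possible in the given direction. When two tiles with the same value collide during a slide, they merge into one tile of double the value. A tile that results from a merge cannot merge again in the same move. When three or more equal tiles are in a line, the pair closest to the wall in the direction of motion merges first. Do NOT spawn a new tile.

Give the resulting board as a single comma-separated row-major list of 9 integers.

Slide down:
col 0: [2, 4, 0] -> [0, 2, 4]
col 1: [2, 2, 0] -> [0, 0, 4]
col 2: [2, 4, 0] -> [0, 2, 4]

Answer: 0, 0, 0, 2, 0, 2, 4, 4, 4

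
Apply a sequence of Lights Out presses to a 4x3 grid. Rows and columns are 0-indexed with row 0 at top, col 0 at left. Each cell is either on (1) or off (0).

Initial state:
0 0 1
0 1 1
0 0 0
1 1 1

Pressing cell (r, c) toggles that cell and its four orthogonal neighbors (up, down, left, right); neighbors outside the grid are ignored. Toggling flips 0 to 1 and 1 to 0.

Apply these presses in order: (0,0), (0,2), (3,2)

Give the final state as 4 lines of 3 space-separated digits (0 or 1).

Answer: 1 0 0
1 1 0
0 0 1
1 0 0

Derivation:
After press 1 at (0,0):
1 1 1
1 1 1
0 0 0
1 1 1

After press 2 at (0,2):
1 0 0
1 1 0
0 0 0
1 1 1

After press 3 at (3,2):
1 0 0
1 1 0
0 0 1
1 0 0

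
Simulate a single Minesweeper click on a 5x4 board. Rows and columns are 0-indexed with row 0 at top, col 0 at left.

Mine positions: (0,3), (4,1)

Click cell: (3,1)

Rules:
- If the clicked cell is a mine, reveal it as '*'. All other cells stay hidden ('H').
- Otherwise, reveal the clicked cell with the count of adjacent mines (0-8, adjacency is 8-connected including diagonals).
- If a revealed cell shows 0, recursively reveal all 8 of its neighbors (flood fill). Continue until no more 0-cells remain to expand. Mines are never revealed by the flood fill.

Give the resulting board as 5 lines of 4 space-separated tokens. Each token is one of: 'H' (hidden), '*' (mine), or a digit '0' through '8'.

H H H H
H H H H
H H H H
H 1 H H
H H H H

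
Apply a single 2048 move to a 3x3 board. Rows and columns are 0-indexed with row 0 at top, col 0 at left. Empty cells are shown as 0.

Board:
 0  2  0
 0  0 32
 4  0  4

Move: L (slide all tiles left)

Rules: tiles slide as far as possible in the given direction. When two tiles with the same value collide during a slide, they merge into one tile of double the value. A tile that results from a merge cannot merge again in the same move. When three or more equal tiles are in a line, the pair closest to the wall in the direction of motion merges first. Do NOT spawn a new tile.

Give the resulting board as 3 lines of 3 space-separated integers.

Slide left:
row 0: [0, 2, 0] -> [2, 0, 0]
row 1: [0, 0, 32] -> [32, 0, 0]
row 2: [4, 0, 4] -> [8, 0, 0]

Answer:  2  0  0
32  0  0
 8  0  0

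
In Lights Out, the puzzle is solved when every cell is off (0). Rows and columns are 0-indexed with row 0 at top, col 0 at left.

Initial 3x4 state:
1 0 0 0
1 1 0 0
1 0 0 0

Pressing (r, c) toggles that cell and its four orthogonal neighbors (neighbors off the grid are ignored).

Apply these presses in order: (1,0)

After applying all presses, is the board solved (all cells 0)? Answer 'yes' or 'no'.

After press 1 at (1,0):
0 0 0 0
0 0 0 0
0 0 0 0

Lights still on: 0

Answer: yes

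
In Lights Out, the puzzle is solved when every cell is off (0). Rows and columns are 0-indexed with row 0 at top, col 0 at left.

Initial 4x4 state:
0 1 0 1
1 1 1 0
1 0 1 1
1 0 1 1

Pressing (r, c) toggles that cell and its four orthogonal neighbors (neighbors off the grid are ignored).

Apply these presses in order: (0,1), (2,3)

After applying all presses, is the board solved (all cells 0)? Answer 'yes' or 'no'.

Answer: no

Derivation:
After press 1 at (0,1):
1 0 1 1
1 0 1 0
1 0 1 1
1 0 1 1

After press 2 at (2,3):
1 0 1 1
1 0 1 1
1 0 0 0
1 0 1 0

Lights still on: 9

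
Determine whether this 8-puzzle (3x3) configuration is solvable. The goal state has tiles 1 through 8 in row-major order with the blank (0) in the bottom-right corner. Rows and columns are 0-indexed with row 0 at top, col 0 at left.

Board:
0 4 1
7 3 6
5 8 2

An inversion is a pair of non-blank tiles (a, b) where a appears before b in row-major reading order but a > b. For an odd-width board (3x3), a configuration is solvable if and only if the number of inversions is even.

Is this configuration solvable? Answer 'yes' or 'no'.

Inversions (pairs i<j in row-major order where tile[i] > tile[j] > 0): 12
12 is even, so the puzzle is solvable.

Answer: yes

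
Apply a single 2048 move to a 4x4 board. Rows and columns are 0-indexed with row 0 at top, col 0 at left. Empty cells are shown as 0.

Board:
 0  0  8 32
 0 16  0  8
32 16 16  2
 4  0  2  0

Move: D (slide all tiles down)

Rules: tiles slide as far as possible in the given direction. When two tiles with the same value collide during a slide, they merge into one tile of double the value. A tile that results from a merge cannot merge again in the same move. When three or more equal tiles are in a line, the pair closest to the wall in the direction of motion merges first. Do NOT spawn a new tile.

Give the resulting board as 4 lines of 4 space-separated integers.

Answer:  0  0  0  0
 0  0  8 32
32  0 16  8
 4 32  2  2

Derivation:
Slide down:
col 0: [0, 0, 32, 4] -> [0, 0, 32, 4]
col 1: [0, 16, 16, 0] -> [0, 0, 0, 32]
col 2: [8, 0, 16, 2] -> [0, 8, 16, 2]
col 3: [32, 8, 2, 0] -> [0, 32, 8, 2]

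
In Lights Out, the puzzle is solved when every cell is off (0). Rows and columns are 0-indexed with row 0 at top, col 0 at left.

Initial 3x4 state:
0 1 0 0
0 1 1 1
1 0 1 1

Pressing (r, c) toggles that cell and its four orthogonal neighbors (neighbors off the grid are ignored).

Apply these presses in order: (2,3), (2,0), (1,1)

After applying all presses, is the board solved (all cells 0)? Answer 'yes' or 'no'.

Answer: yes

Derivation:
After press 1 at (2,3):
0 1 0 0
0 1 1 0
1 0 0 0

After press 2 at (2,0):
0 1 0 0
1 1 1 0
0 1 0 0

After press 3 at (1,1):
0 0 0 0
0 0 0 0
0 0 0 0

Lights still on: 0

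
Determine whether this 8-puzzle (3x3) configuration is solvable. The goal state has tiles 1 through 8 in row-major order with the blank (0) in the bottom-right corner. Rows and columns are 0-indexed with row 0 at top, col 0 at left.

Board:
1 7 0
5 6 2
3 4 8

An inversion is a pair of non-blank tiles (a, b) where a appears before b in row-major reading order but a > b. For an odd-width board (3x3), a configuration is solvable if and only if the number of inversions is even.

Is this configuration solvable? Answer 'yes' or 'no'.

Answer: no

Derivation:
Inversions (pairs i<j in row-major order where tile[i] > tile[j] > 0): 11
11 is odd, so the puzzle is not solvable.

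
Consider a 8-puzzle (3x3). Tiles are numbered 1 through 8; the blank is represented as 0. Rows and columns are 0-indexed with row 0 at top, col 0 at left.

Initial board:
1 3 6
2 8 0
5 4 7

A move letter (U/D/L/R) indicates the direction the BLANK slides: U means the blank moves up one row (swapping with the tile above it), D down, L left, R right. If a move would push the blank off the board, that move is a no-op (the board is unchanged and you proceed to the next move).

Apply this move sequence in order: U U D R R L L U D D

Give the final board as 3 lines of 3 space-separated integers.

After move 1 (U):
1 3 0
2 8 6
5 4 7

After move 2 (U):
1 3 0
2 8 6
5 4 7

After move 3 (D):
1 3 6
2 8 0
5 4 7

After move 4 (R):
1 3 6
2 8 0
5 4 7

After move 5 (R):
1 3 6
2 8 0
5 4 7

After move 6 (L):
1 3 6
2 0 8
5 4 7

After move 7 (L):
1 3 6
0 2 8
5 4 7

After move 8 (U):
0 3 6
1 2 8
5 4 7

After move 9 (D):
1 3 6
0 2 8
5 4 7

After move 10 (D):
1 3 6
5 2 8
0 4 7

Answer: 1 3 6
5 2 8
0 4 7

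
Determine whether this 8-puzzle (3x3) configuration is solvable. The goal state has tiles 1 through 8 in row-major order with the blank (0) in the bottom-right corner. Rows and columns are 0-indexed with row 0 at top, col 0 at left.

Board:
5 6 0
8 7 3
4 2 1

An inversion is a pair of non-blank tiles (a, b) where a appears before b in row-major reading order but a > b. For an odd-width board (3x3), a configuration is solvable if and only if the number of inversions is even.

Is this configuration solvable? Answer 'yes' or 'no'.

Answer: yes

Derivation:
Inversions (pairs i<j in row-major order where tile[i] > tile[j] > 0): 22
22 is even, so the puzzle is solvable.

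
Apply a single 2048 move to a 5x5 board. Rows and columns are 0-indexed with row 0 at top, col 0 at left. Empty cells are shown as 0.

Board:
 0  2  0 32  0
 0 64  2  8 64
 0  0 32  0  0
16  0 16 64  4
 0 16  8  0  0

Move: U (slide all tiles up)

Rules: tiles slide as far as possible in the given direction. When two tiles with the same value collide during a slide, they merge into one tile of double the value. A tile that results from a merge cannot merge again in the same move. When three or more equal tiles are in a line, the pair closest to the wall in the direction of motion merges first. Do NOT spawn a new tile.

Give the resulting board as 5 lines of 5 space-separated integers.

Answer: 16  2  2 32 64
 0 64 32  8  4
 0 16 16 64  0
 0  0  8  0  0
 0  0  0  0  0

Derivation:
Slide up:
col 0: [0, 0, 0, 16, 0] -> [16, 0, 0, 0, 0]
col 1: [2, 64, 0, 0, 16] -> [2, 64, 16, 0, 0]
col 2: [0, 2, 32, 16, 8] -> [2, 32, 16, 8, 0]
col 3: [32, 8, 0, 64, 0] -> [32, 8, 64, 0, 0]
col 4: [0, 64, 0, 4, 0] -> [64, 4, 0, 0, 0]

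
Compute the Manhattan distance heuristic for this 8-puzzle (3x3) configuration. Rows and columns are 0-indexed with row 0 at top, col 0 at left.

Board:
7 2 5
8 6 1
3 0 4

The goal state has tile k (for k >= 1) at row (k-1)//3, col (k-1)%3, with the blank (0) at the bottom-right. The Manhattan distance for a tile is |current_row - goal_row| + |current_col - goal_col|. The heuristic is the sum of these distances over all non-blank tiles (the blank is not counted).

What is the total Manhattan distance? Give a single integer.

Tile 7: (0,0)->(2,0) = 2
Tile 2: (0,1)->(0,1) = 0
Tile 5: (0,2)->(1,1) = 2
Tile 8: (1,0)->(2,1) = 2
Tile 6: (1,1)->(1,2) = 1
Tile 1: (1,2)->(0,0) = 3
Tile 3: (2,0)->(0,2) = 4
Tile 4: (2,2)->(1,0) = 3
Sum: 2 + 0 + 2 + 2 + 1 + 3 + 4 + 3 = 17

Answer: 17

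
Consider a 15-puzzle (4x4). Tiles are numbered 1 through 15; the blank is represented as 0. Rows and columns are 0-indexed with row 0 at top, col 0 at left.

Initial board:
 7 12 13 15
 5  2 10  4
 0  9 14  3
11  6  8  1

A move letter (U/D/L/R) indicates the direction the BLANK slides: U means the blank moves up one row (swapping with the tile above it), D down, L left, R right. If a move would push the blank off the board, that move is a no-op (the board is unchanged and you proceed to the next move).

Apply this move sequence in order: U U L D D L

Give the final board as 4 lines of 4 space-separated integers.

Answer:  7 12 13 15
 5  2 10  4
 0  9 14  3
11  6  8  1

Derivation:
After move 1 (U):
 7 12 13 15
 0  2 10  4
 5  9 14  3
11  6  8  1

After move 2 (U):
 0 12 13 15
 7  2 10  4
 5  9 14  3
11  6  8  1

After move 3 (L):
 0 12 13 15
 7  2 10  4
 5  9 14  3
11  6  8  1

After move 4 (D):
 7 12 13 15
 0  2 10  4
 5  9 14  3
11  6  8  1

After move 5 (D):
 7 12 13 15
 5  2 10  4
 0  9 14  3
11  6  8  1

After move 6 (L):
 7 12 13 15
 5  2 10  4
 0  9 14  3
11  6  8  1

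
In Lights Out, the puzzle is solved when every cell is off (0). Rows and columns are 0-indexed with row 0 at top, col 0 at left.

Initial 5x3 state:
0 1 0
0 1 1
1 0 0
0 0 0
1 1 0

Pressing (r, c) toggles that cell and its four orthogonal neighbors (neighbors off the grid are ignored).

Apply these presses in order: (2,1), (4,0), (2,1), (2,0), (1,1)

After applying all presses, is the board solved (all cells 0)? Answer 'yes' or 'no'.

After press 1 at (2,1):
0 1 0
0 0 1
0 1 1
0 1 0
1 1 0

After press 2 at (4,0):
0 1 0
0 0 1
0 1 1
1 1 0
0 0 0

After press 3 at (2,1):
0 1 0
0 1 1
1 0 0
1 0 0
0 0 0

After press 4 at (2,0):
0 1 0
1 1 1
0 1 0
0 0 0
0 0 0

After press 5 at (1,1):
0 0 0
0 0 0
0 0 0
0 0 0
0 0 0

Lights still on: 0

Answer: yes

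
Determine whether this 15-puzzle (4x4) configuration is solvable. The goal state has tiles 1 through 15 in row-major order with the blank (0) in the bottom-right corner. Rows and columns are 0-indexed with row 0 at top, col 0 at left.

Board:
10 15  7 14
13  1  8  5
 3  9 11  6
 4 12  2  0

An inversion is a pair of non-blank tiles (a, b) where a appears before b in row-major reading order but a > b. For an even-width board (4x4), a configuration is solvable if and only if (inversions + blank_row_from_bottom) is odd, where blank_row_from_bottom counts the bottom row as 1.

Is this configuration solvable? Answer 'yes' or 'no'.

Answer: yes

Derivation:
Inversions: 68
Blank is in row 3 (0-indexed from top), which is row 1 counting from the bottom (bottom = 1).
68 + 1 = 69, which is odd, so the puzzle is solvable.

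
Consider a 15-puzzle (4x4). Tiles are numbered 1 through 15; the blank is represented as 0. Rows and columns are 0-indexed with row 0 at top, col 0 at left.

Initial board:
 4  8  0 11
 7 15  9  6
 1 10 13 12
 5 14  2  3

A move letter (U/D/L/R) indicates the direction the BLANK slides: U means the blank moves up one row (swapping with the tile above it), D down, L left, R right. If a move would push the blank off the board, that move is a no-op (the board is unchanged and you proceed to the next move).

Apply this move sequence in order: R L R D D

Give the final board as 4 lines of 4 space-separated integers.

After move 1 (R):
 4  8 11  0
 7 15  9  6
 1 10 13 12
 5 14  2  3

After move 2 (L):
 4  8  0 11
 7 15  9  6
 1 10 13 12
 5 14  2  3

After move 3 (R):
 4  8 11  0
 7 15  9  6
 1 10 13 12
 5 14  2  3

After move 4 (D):
 4  8 11  6
 7 15  9  0
 1 10 13 12
 5 14  2  3

After move 5 (D):
 4  8 11  6
 7 15  9 12
 1 10 13  0
 5 14  2  3

Answer:  4  8 11  6
 7 15  9 12
 1 10 13  0
 5 14  2  3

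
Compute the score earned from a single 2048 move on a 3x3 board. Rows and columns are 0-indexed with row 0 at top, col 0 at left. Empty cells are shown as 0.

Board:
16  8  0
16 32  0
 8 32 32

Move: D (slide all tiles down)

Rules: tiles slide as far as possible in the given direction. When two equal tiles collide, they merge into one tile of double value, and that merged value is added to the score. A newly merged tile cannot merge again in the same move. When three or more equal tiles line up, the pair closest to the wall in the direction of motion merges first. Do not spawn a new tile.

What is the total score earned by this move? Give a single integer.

Slide down:
col 0: [16, 16, 8] -> [0, 32, 8]  score +32 (running 32)
col 1: [8, 32, 32] -> [0, 8, 64]  score +64 (running 96)
col 2: [0, 0, 32] -> [0, 0, 32]  score +0 (running 96)
Board after move:
 0  0  0
32  8  0
 8 64 32

Answer: 96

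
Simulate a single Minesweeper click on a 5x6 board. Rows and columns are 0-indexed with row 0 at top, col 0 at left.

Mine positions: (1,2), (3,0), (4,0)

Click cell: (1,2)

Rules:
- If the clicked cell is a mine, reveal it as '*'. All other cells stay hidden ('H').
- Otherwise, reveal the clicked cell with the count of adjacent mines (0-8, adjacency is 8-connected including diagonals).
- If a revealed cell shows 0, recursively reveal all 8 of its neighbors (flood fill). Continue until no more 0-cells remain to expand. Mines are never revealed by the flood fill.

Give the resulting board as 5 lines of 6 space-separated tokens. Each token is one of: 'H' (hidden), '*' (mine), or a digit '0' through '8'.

H H H H H H
H H * H H H
H H H H H H
H H H H H H
H H H H H H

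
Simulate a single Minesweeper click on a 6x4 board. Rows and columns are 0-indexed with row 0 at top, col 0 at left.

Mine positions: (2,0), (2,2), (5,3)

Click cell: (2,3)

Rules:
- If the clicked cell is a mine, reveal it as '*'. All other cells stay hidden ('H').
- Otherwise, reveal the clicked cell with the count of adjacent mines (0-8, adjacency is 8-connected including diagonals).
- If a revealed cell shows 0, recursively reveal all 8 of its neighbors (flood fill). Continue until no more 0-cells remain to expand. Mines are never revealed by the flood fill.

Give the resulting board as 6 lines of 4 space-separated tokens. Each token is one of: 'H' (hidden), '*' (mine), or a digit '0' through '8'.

H H H H
H H H H
H H H 1
H H H H
H H H H
H H H H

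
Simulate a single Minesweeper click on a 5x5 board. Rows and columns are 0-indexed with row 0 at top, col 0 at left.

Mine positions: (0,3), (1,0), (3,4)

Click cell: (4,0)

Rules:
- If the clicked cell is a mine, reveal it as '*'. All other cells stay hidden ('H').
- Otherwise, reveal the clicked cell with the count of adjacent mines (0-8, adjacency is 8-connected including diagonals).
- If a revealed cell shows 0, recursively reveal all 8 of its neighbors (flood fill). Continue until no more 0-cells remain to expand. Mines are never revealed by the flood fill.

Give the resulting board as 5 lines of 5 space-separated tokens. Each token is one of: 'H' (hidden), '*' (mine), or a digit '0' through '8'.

H H H H H
H 1 1 1 H
1 1 0 1 H
0 0 0 1 H
0 0 0 1 H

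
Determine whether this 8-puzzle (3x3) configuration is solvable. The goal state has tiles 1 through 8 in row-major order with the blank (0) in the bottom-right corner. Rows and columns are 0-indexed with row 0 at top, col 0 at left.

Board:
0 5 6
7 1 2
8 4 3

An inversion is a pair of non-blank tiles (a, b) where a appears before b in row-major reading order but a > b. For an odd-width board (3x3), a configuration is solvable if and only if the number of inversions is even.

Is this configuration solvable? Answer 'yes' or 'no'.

Answer: no

Derivation:
Inversions (pairs i<j in row-major order where tile[i] > tile[j] > 0): 15
15 is odd, so the puzzle is not solvable.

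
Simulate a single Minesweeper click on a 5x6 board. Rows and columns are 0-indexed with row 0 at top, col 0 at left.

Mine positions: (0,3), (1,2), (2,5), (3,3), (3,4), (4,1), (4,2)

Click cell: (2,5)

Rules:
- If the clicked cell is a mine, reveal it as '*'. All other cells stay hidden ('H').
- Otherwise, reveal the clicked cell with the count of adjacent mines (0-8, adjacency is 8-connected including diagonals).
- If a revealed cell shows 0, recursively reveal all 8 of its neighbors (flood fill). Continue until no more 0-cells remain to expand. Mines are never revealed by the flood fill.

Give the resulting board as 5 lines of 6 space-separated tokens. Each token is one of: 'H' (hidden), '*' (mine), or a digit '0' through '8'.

H H H H H H
H H H H H H
H H H H H *
H H H H H H
H H H H H H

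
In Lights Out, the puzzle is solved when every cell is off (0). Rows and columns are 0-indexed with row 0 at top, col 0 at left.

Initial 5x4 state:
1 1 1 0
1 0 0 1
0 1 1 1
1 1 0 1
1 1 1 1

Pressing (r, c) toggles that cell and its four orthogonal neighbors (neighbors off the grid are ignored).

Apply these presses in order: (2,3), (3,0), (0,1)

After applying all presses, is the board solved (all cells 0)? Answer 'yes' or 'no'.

Answer: no

Derivation:
After press 1 at (2,3):
1 1 1 0
1 0 0 0
0 1 0 0
1 1 0 0
1 1 1 1

After press 2 at (3,0):
1 1 1 0
1 0 0 0
1 1 0 0
0 0 0 0
0 1 1 1

After press 3 at (0,1):
0 0 0 0
1 1 0 0
1 1 0 0
0 0 0 0
0 1 1 1

Lights still on: 7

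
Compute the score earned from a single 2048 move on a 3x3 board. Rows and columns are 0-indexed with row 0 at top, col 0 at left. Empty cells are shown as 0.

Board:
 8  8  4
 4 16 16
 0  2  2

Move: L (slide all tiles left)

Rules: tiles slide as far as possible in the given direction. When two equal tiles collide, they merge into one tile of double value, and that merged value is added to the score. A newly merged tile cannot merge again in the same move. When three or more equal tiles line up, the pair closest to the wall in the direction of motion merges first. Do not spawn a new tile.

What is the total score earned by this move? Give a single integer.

Answer: 52

Derivation:
Slide left:
row 0: [8, 8, 4] -> [16, 4, 0]  score +16 (running 16)
row 1: [4, 16, 16] -> [4, 32, 0]  score +32 (running 48)
row 2: [0, 2, 2] -> [4, 0, 0]  score +4 (running 52)
Board after move:
16  4  0
 4 32  0
 4  0  0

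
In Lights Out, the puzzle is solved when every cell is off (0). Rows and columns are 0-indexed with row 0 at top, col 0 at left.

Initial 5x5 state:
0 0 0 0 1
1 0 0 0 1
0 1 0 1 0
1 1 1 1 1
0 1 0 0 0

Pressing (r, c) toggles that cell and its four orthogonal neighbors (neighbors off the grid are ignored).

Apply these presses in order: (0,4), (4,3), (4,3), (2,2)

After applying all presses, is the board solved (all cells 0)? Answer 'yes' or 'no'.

Answer: no

Derivation:
After press 1 at (0,4):
0 0 0 1 0
1 0 0 0 0
0 1 0 1 0
1 1 1 1 1
0 1 0 0 0

After press 2 at (4,3):
0 0 0 1 0
1 0 0 0 0
0 1 0 1 0
1 1 1 0 1
0 1 1 1 1

After press 3 at (4,3):
0 0 0 1 0
1 0 0 0 0
0 1 0 1 0
1 1 1 1 1
0 1 0 0 0

After press 4 at (2,2):
0 0 0 1 0
1 0 1 0 0
0 0 1 0 0
1 1 0 1 1
0 1 0 0 0

Lights still on: 9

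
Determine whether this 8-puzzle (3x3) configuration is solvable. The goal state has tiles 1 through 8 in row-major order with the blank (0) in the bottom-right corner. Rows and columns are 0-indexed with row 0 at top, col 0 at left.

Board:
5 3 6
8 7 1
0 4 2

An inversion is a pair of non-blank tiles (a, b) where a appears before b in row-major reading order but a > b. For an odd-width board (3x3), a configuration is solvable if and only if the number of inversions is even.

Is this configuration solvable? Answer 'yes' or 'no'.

Answer: no

Derivation:
Inversions (pairs i<j in row-major order where tile[i] > tile[j] > 0): 17
17 is odd, so the puzzle is not solvable.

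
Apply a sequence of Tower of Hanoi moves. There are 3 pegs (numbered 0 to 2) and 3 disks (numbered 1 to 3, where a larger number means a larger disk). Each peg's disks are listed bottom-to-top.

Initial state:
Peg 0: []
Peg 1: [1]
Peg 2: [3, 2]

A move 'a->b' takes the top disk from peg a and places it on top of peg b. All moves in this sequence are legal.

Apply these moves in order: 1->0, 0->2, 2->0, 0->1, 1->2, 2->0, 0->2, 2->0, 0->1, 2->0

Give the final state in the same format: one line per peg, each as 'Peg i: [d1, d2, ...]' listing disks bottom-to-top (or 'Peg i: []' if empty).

Answer: Peg 0: [2]
Peg 1: [1]
Peg 2: [3]

Derivation:
After move 1 (1->0):
Peg 0: [1]
Peg 1: []
Peg 2: [3, 2]

After move 2 (0->2):
Peg 0: []
Peg 1: []
Peg 2: [3, 2, 1]

After move 3 (2->0):
Peg 0: [1]
Peg 1: []
Peg 2: [3, 2]

After move 4 (0->1):
Peg 0: []
Peg 1: [1]
Peg 2: [3, 2]

After move 5 (1->2):
Peg 0: []
Peg 1: []
Peg 2: [3, 2, 1]

After move 6 (2->0):
Peg 0: [1]
Peg 1: []
Peg 2: [3, 2]

After move 7 (0->2):
Peg 0: []
Peg 1: []
Peg 2: [3, 2, 1]

After move 8 (2->0):
Peg 0: [1]
Peg 1: []
Peg 2: [3, 2]

After move 9 (0->1):
Peg 0: []
Peg 1: [1]
Peg 2: [3, 2]

After move 10 (2->0):
Peg 0: [2]
Peg 1: [1]
Peg 2: [3]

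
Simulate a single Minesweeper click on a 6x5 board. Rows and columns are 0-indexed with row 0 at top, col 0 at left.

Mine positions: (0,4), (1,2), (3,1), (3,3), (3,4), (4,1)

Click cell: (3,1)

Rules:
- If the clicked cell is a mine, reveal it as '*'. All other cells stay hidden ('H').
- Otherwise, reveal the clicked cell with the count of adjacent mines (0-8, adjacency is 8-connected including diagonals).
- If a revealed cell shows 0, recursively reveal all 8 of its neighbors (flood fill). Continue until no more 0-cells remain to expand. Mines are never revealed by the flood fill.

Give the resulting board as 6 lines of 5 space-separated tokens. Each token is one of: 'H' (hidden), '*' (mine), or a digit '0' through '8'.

H H H H H
H H H H H
H H H H H
H * H H H
H H H H H
H H H H H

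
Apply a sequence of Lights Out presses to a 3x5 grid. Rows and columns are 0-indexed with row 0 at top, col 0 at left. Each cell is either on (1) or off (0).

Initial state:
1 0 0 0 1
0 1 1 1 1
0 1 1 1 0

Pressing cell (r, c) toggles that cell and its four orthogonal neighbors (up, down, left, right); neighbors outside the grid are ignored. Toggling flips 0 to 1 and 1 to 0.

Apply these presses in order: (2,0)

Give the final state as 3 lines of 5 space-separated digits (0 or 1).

Answer: 1 0 0 0 1
1 1 1 1 1
1 0 1 1 0

Derivation:
After press 1 at (2,0):
1 0 0 0 1
1 1 1 1 1
1 0 1 1 0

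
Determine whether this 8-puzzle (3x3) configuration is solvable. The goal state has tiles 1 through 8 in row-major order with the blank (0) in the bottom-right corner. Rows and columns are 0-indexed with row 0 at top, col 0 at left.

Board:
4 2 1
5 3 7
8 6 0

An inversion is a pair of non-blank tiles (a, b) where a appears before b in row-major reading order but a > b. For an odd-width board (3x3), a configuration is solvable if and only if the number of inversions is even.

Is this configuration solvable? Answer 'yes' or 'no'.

Inversions (pairs i<j in row-major order where tile[i] > tile[j] > 0): 7
7 is odd, so the puzzle is not solvable.

Answer: no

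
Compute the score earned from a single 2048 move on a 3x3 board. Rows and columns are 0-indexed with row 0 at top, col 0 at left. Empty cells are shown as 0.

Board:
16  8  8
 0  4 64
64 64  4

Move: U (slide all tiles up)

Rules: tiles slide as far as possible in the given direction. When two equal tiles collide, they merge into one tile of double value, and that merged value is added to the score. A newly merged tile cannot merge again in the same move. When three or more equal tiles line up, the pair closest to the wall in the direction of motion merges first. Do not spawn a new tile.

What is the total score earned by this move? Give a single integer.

Answer: 0

Derivation:
Slide up:
col 0: [16, 0, 64] -> [16, 64, 0]  score +0 (running 0)
col 1: [8, 4, 64] -> [8, 4, 64]  score +0 (running 0)
col 2: [8, 64, 4] -> [8, 64, 4]  score +0 (running 0)
Board after move:
16  8  8
64  4 64
 0 64  4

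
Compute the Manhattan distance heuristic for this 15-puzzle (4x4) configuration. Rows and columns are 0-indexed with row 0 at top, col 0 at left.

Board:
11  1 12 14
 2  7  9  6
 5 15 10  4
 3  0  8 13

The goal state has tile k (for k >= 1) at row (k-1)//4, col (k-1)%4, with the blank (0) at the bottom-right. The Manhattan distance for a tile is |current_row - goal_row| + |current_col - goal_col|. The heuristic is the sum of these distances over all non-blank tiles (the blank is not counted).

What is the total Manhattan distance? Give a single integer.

Tile 11: at (0,0), goal (2,2), distance |0-2|+|0-2| = 4
Tile 1: at (0,1), goal (0,0), distance |0-0|+|1-0| = 1
Tile 12: at (0,2), goal (2,3), distance |0-2|+|2-3| = 3
Tile 14: at (0,3), goal (3,1), distance |0-3|+|3-1| = 5
Tile 2: at (1,0), goal (0,1), distance |1-0|+|0-1| = 2
Tile 7: at (1,1), goal (1,2), distance |1-1|+|1-2| = 1
Tile 9: at (1,2), goal (2,0), distance |1-2|+|2-0| = 3
Tile 6: at (1,3), goal (1,1), distance |1-1|+|3-1| = 2
Tile 5: at (2,0), goal (1,0), distance |2-1|+|0-0| = 1
Tile 15: at (2,1), goal (3,2), distance |2-3|+|1-2| = 2
Tile 10: at (2,2), goal (2,1), distance |2-2|+|2-1| = 1
Tile 4: at (2,3), goal (0,3), distance |2-0|+|3-3| = 2
Tile 3: at (3,0), goal (0,2), distance |3-0|+|0-2| = 5
Tile 8: at (3,2), goal (1,3), distance |3-1|+|2-3| = 3
Tile 13: at (3,3), goal (3,0), distance |3-3|+|3-0| = 3
Sum: 4 + 1 + 3 + 5 + 2 + 1 + 3 + 2 + 1 + 2 + 1 + 2 + 5 + 3 + 3 = 38

Answer: 38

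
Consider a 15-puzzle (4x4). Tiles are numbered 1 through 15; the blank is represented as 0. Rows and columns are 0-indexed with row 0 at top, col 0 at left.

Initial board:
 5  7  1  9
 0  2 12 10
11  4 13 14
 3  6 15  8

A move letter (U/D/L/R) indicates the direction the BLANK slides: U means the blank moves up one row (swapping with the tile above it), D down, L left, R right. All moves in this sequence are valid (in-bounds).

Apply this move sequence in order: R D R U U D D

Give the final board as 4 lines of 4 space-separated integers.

After move 1 (R):
 5  7  1  9
 2  0 12 10
11  4 13 14
 3  6 15  8

After move 2 (D):
 5  7  1  9
 2  4 12 10
11  0 13 14
 3  6 15  8

After move 3 (R):
 5  7  1  9
 2  4 12 10
11 13  0 14
 3  6 15  8

After move 4 (U):
 5  7  1  9
 2  4  0 10
11 13 12 14
 3  6 15  8

After move 5 (U):
 5  7  0  9
 2  4  1 10
11 13 12 14
 3  6 15  8

After move 6 (D):
 5  7  1  9
 2  4  0 10
11 13 12 14
 3  6 15  8

After move 7 (D):
 5  7  1  9
 2  4 12 10
11 13  0 14
 3  6 15  8

Answer:  5  7  1  9
 2  4 12 10
11 13  0 14
 3  6 15  8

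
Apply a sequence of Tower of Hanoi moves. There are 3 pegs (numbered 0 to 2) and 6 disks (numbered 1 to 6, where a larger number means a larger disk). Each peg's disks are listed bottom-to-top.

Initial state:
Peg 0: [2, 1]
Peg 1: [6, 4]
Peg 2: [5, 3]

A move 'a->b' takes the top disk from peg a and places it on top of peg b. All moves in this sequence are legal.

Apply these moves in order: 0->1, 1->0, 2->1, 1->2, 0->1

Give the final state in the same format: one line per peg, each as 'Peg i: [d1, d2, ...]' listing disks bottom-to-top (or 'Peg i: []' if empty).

Answer: Peg 0: [2]
Peg 1: [6, 4, 1]
Peg 2: [5, 3]

Derivation:
After move 1 (0->1):
Peg 0: [2]
Peg 1: [6, 4, 1]
Peg 2: [5, 3]

After move 2 (1->0):
Peg 0: [2, 1]
Peg 1: [6, 4]
Peg 2: [5, 3]

After move 3 (2->1):
Peg 0: [2, 1]
Peg 1: [6, 4, 3]
Peg 2: [5]

After move 4 (1->2):
Peg 0: [2, 1]
Peg 1: [6, 4]
Peg 2: [5, 3]

After move 5 (0->1):
Peg 0: [2]
Peg 1: [6, 4, 1]
Peg 2: [5, 3]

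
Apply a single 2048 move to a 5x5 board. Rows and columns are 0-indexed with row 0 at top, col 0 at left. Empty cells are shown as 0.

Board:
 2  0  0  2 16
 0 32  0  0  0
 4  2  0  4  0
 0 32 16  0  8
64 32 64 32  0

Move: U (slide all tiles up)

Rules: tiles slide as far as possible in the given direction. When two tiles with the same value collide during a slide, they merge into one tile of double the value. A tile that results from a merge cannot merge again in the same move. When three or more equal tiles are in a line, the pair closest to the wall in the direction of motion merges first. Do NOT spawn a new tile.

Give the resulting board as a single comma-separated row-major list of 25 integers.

Answer: 2, 32, 16, 2, 16, 4, 2, 64, 4, 8, 64, 64, 0, 32, 0, 0, 0, 0, 0, 0, 0, 0, 0, 0, 0

Derivation:
Slide up:
col 0: [2, 0, 4, 0, 64] -> [2, 4, 64, 0, 0]
col 1: [0, 32, 2, 32, 32] -> [32, 2, 64, 0, 0]
col 2: [0, 0, 0, 16, 64] -> [16, 64, 0, 0, 0]
col 3: [2, 0, 4, 0, 32] -> [2, 4, 32, 0, 0]
col 4: [16, 0, 0, 8, 0] -> [16, 8, 0, 0, 0]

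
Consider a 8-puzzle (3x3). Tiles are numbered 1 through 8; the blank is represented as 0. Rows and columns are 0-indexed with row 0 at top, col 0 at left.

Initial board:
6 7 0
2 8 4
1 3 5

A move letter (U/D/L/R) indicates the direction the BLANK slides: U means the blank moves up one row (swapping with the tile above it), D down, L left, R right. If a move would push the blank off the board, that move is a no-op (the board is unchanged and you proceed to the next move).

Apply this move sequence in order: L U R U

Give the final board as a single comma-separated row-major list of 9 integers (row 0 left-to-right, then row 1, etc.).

After move 1 (L):
6 0 7
2 8 4
1 3 5

After move 2 (U):
6 0 7
2 8 4
1 3 5

After move 3 (R):
6 7 0
2 8 4
1 3 5

After move 4 (U):
6 7 0
2 8 4
1 3 5

Answer: 6, 7, 0, 2, 8, 4, 1, 3, 5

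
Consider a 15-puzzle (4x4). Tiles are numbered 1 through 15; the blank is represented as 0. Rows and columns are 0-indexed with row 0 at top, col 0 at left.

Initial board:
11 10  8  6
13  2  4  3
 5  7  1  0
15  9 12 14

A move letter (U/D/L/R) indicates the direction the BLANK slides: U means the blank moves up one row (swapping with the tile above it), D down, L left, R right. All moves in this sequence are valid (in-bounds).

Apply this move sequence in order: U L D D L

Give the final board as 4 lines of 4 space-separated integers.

Answer: 11 10  8  6
13  2  1  4
 5  7 12  3
15  0  9 14

Derivation:
After move 1 (U):
11 10  8  6
13  2  4  0
 5  7  1  3
15  9 12 14

After move 2 (L):
11 10  8  6
13  2  0  4
 5  7  1  3
15  9 12 14

After move 3 (D):
11 10  8  6
13  2  1  4
 5  7  0  3
15  9 12 14

After move 4 (D):
11 10  8  6
13  2  1  4
 5  7 12  3
15  9  0 14

After move 5 (L):
11 10  8  6
13  2  1  4
 5  7 12  3
15  0  9 14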